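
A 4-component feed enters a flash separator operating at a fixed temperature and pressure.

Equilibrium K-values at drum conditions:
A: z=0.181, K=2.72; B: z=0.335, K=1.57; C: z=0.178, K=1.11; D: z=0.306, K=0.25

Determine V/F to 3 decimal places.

V/F = 0.450

Material balance + equilibrium reduce to Σ zᵢ(Kᵢ−1)/(1+V/F(Kᵢ−1)) = 0.
g(0) = ΣzᵢKᵢ − 1 = 0.292 and g(1) = 1 − Σzᵢ/Kᵢ = -0.664, so a root lies in (0, 1).
Newton iteration, V/F⁰ = 0.5:
  V/F = 0.500: g = -0.0327, g' = -0.663 → V/F = 0.451
  V/F = 0.451: g = -0.0008, g' = -0.634 → V/F = 0.450
Converged at V/F = 0.450.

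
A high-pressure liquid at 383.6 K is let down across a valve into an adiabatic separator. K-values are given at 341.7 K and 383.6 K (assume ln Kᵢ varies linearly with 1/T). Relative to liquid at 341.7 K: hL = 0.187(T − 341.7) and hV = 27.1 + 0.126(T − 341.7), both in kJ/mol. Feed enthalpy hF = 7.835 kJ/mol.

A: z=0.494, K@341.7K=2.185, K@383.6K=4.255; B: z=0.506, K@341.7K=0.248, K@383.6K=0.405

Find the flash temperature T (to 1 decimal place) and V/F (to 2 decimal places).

T = 344.4 K, V/F = 0.27

Adiabatic flash: solve Rachford–Rice at each trial T, then check hF = ψ·hV(T) + (1−ψ)·hL(T).
  T = 341.7 K: K = (2.185, 0.248), RR gives ψ = 0.230, H_out = 6.231 kJ/mol
  T = 383.6 K: K = (4.255, 0.405), RR gives ψ = 0.675, H_out = 24.398 kJ/mol
  T = 362.6 K: K = (3.106, 0.321), RR gives ψ = 0.488, H_out = 16.499 kJ/mol
  T = 352.1 K: K = (2.617, 0.283), RR gives ψ = 0.376, H_out = 11.899 kJ/mol
  T = 346.9 K: K = (2.394, 0.265), RR gives ψ = 0.309, H_out = 9.260 kJ/mol
  T = 344.3 K: K = (2.288, 0.257), RR gives ψ = 0.272, H_out = 7.804 kJ/mol
  T = 345.6 K: K = (2.341, 0.261), RR gives ψ = 0.291, H_out = 8.545 kJ/mol
Linear interpolation between T = 344.3 (H_out = 7.804) and T = 345.6 (H_out = 8.545) on hF = 7.835 gives T ≈ 344.4 K, at which ψ = 0.27.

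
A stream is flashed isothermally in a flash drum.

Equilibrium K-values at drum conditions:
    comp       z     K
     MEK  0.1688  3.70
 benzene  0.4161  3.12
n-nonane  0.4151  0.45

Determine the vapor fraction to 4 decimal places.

Let ψ = V/F and solve Σ zᵢ(Kᵢ−1)/(1+ψ(Kᵢ−1)) = 0.
Feasibility: ΣzᵢKᵢ = 2.1096, Σzᵢ/Kᵢ = 1.1014 — both > 1, two phases present.
Newton–Raphson from ψ = 0.52:
  ψ = 0.5200: g = 0.28941, g' = -0.8823 → ψ = 0.8480
  ψ = 0.8480: g = 0.02598, g' = -0.7936 → ψ = 0.8807
  ψ = 0.8807: g = -0.00022, g' = -0.8077 → ψ = 0.8805
Converged at ψ = 0.8805.

ψ = 0.8805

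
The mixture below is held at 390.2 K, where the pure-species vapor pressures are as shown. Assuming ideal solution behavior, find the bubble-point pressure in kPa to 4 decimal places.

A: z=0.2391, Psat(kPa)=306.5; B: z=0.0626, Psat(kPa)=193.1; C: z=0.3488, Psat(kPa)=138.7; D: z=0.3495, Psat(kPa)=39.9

At the bubble point ψ → 0, so ΣzᵢKᵢ = 1 with Kᵢ = Pᵢˢᵃᵗ/P ⇒ P = ΣzᵢPᵢˢᵃᵗ.
P = 0.2391·306.5 + 0.0626·193.1 + 0.3488·138.7 + 0.3495·39.9 = 147.6958 kPa

Pbub = 147.6958 kPa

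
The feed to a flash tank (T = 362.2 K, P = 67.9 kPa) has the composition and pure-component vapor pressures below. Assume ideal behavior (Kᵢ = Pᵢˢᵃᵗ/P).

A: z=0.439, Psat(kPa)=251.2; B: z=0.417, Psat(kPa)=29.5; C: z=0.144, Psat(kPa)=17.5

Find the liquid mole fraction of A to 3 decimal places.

x_A = 0.186

Raoult's law: Kᵢ = Pᵢˢᵃᵗ/P = Pᵢˢᵃᵗ/67.9.
  K_A = 251.2/67.9 = 3.69956, K_B = 29.5/67.9 = 0.43446, K_C = 17.5/67.9 = 0.25773
Material balance + equilibrium reduce to Σ zᵢ(Kᵢ−1)/(1+β(Kᵢ−1)) = 0.
g(0) = ΣzᵢKᵢ − 1 = 0.842 and g(1) = 1 − Σzᵢ/Kᵢ = -0.637, so a root lies in (0, 1).
Iterate (Newton) starting at β = 0.5:
  β = 0.500: g = 0.0056, g' = -1.039 → β = 0.505
Converged at β = 0.505.
Compositions from xᵢ = zᵢ/(1+β(Kᵢ−1)), yᵢ = Kᵢxᵢ:
  A: x = 0.186, y = 0.687
  B: x = 0.584, y = 0.254
  C: x = 0.230, y = 0.059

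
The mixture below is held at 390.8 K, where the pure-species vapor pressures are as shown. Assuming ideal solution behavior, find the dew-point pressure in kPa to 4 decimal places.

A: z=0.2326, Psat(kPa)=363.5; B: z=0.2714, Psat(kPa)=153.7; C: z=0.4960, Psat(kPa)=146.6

Pdew = 172.7407 kPa

At the dew point ψ → 1, so Σzᵢ/Kᵢ = 1 with Kᵢ = Pᵢˢᵃᵗ/P ⇒ 1/P = Σzᵢ/Pᵢˢᵃᵗ.
1/P = 0.2326/363.5 + 0.2714/153.7 + 0.4960/146.6 = 0.0057890 ⇒ P = 172.7407 kPa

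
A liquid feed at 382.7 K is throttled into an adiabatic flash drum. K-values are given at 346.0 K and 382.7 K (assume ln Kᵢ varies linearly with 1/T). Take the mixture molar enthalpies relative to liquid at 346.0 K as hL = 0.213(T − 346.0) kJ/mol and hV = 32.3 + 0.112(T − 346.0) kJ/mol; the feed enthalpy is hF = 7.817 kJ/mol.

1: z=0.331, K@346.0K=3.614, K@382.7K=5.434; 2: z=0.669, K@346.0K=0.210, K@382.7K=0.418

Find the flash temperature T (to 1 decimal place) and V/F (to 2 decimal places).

T = 352.3 K, V/F = 0.20

Adiabatic flash: solve Rachford–Rice at each trial T, then check hF = ψ·hV(T) + (1−ψ)·hL(T).
  T = 346.0 K: K = (3.614, 0.210), RR gives ψ = 0.163, H_out = 5.267 kJ/mol
  T = 382.7 K: K = (5.434, 0.418), RR gives ψ = 0.418, H_out = 19.765 kJ/mol
  T = 364.4 K: K = (4.480, 0.302), RR gives ψ = 0.282, H_out = 12.497 kJ/mol
  T = 355.2 K: K = (4.035, 0.253), RR gives ψ = 0.223, H_out = 8.943 kJ/mol
  T = 350.6 K: K = (3.821, 0.231), RR gives ψ = 0.193, H_out = 7.129 kJ/mol
  T = 352.9 K: K = (3.927, 0.242), RR gives ψ = 0.208, H_out = 8.041 kJ/mol
Linear interpolation between T = 350.6 (H_out = 7.129) and T = 352.9 (H_out = 8.041) on hF = 7.817 gives T ≈ 352.3 K, at which ψ = 0.20.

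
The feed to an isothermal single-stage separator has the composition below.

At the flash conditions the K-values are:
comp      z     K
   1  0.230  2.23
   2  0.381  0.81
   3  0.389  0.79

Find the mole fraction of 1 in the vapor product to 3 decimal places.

y_1 = 0.312

Rachford–Rice: g(ψ) = Σ zᵢ(Kᵢ−1)/(1+ψ(Kᵢ−1)) = 0.
Check two-phase: ΣzᵢKᵢ = 1.129 > 1 and Σzᵢ/Kᵢ = 1.066 > 1, so g(0) = 0.129 > 0 and g(1) = -0.066 < 0.
Iterate (Newton) starting at ψ = 0.66:
  ψ = 0.660: g = -0.0215, g' = -0.147 → ψ = 0.514
  ψ = 0.514: g = 0.0015, g' = -0.169 → ψ = 0.523
Converged at ψ = 0.523.
Compositions from xᵢ = zᵢ/(1+ψ(Kᵢ−1)), yᵢ = Kᵢxᵢ:
  1: x = 0.140, y = 0.312
  2: x = 0.423, y = 0.343
  3: x = 0.437, y = 0.345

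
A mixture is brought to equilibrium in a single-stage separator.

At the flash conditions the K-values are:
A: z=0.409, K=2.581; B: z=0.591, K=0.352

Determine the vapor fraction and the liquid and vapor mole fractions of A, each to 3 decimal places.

Rachford–Rice: g(ψ) = Σ zᵢ(Kᵢ−1)/(1+ψ(Kᵢ−1)) = 0.
Feasibility: ΣzᵢKᵢ = 1.264, Σzᵢ/Kᵢ = 1.837 — both > 1, two phases present.
Binary case is linear: z₁(K₁−1)(1+ψ(K₂−1)) + z₂(K₂−1)(1+ψ(K₁−1)) = 0
⇒ ψ = [z₁(K₁−1)+z₂(K₂−1)] / [−(K₁−1)(K₂−1)] = 0.2637/1.0245 = 0.257
Compositions from xᵢ = zᵢ/(1+ψ(Kᵢ−1)), yᵢ = Kᵢxᵢ:
  A: x = 0.291, y = 0.750
  B: x = 0.709, y = 0.250

ψ = 0.257, x_A = 0.291, y_A = 0.750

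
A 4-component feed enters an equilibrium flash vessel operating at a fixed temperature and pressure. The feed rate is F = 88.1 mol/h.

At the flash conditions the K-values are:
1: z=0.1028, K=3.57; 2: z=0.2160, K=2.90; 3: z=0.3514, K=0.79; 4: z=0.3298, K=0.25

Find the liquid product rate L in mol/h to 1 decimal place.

L = 60.4 mol/h

Let ψ = V/F and solve Σ zᵢ(Kᵢ−1)/(1+ψ(Kᵢ−1)) = 0.
Check two-phase: ΣzᵢKᵢ = 1.3535 > 1 and Σzᵢ/Kᵢ = 1.8673 > 1, so g(0) = 0.3535 > 0 and g(1) = -0.8673 < 0.
Iterate (Newton) starting at ψ = 0.37:
  ψ = 0.3700: g = -0.04595, g' = -0.8209 → ψ = 0.3140
  ψ = 0.3140: g = 0.00069, g' = -0.8490 → ψ = 0.3148
Converged at ψ = 0.3148.
Then V = ψ·F = 0.3148·88.1 = 27.7 mol/h and L = F − V = 60.4 mol/h.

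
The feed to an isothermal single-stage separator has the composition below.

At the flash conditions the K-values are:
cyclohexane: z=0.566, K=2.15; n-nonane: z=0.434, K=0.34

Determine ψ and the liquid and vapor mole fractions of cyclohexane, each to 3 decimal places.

Iterate (Newton) starting at ψ = 0.58:
  ψ = 0.580: g = -0.0736, g' = -0.766 → ψ = 0.484
  ψ = 0.484: g = -0.0026, g' = -0.717 → ψ = 0.480
Converged at ψ = 0.480.
Compositions from xᵢ = zᵢ/(1+ψ(Kᵢ−1)), yᵢ = Kᵢxᵢ:
  cyclohexane: x = 0.365, y = 0.784
  n-nonane: x = 0.635, y = 0.216

ψ = 0.480, x_cyclohexane = 0.365, y_cyclohexane = 0.784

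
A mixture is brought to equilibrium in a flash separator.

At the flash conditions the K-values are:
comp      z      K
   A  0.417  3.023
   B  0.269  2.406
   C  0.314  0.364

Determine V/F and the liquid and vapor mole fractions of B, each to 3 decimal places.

Material balance + equilibrium reduce to Σ zᵢ(Kᵢ−1)/(1+V/F(Kᵢ−1)) = 0.
Check two-phase: ΣzᵢKᵢ = 2.022 > 1 and Σzᵢ/Kᵢ = 1.112 > 1, so g(0) = 1.022 > 0 and g(1) = -0.112 < 0.
Newton iteration, V/F⁰ = 0.48:
  V/F = 0.480: g = 0.3663, g' = -0.892 → V/F = 0.891
  V/F = 0.891: g = 0.0083, g' = -0.998 → V/F = 0.899
Converged at V/F = 0.899.
Compositions from xᵢ = zᵢ/(1+V/F(Kᵢ−1)), yᵢ = Kᵢxᵢ:
  A: x = 0.148, y = 0.447
  B: x = 0.119, y = 0.286
  C: x = 0.733, y = 0.267

V/F = 0.899, x_B = 0.119, y_B = 0.286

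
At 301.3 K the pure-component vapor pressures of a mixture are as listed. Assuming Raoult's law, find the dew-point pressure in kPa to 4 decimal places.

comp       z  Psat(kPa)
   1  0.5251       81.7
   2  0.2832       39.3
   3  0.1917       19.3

Pdew = 42.4342 kPa

At the dew point ψ → 1, so Σzᵢ/Kᵢ = 1 with Kᵢ = Pᵢˢᵃᵗ/P ⇒ 1/P = Σzᵢ/Pᵢˢᵃᵗ.
1/P = 0.5251/81.7 + 0.2832/39.3 + 0.1917/19.3 = 0.0235659 ⇒ P = 42.4342 kPa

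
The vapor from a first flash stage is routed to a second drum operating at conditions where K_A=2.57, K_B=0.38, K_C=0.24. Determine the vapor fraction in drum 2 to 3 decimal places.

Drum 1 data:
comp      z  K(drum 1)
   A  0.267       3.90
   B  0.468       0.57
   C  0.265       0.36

V/F (drum 2) = 0.613

Drum 1:
Material balance + equilibrium reduce to Σ zᵢ(Kᵢ−1)/(1+ψ₁(Kᵢ−1)) = 0.
g(0) = ΣzᵢKᵢ − 1 = 0.403 and g(1) = 1 − Σzᵢ/Kᵢ = -0.626, so a root lies in (0, 1).
Iterate (Newton) starting at ψ₁ = 0.5:
  ψ₁ = 0.500: g = -0.1897, g' = -0.749 → ψ₁ = 0.247
  ψ₁ = 0.247: g = 0.0248, g' = -1.024 → ψ₁ = 0.271
  ψ₁ = 0.271: g = 0.0006, g' = -0.974 → ψ₁ = 0.272
Converged at ψ₁ = 0.272.
Drum-1 compositions:
  A: x = 0.149, y = 0.582
  B: x = 0.530, y = 0.302
  C: x = 0.321, y = 0.115
Drum-2 feed = drum-1 vapor: z₂ = (0.5825, 0.3020, 0.1155).
Drum 2:
Let ψ₂ = V/F and solve Σ zᵢ(Kᵢ−1)/(1+ψ₂(Kᵢ−1)) = 0.
Check two-phase: ΣzᵢKᵢ = 1.639 > 1 and Σzᵢ/Kᵢ = 1.503 > 1, so g(0) = 0.639 > 0 and g(1) = -0.503 < 0.
Newton iteration, ψ₂⁰ = 0.5:
  ψ₂ = 0.500: g = 0.0994, g' = -0.868 → ψ₂ = 0.615
  ψ₂ = 0.615: g = -0.0017, g' = -0.910 → ψ₂ = 0.613
Converged at ψ₂ = 0.613.
  A: x = 0.297, y = 0.763
  B: x = 0.487, y = 0.185
  C: x = 0.216, y = 0.052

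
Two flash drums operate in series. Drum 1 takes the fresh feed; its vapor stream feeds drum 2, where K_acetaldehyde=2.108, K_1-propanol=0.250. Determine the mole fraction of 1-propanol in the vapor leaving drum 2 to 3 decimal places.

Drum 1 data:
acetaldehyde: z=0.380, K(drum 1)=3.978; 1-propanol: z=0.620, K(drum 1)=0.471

y_1-propanol (drum 2) = 0.149

Drum 1:
Let ψ₁ = V/F and solve Σ zᵢ(Kᵢ−1)/(1+ψ₁(Kᵢ−1)) = 0.
g(0) = ΣzᵢKᵢ − 1 = 0.804 and g(1) = 1 − Σzᵢ/Kᵢ = -0.412, so a root lies in (0, 1).
Newton–Raphson from ψ₁ = 0.51:
  ψ₁ = 0.510: g = 0.0001, g' = -0.857 → ψ₁ = 0.510
Converged at ψ₁ = 0.510.
Drum-1 compositions:
  acetaldehyde: x = 0.151, y = 0.600
  1-propanol: x = 0.849, y = 0.400
Drum-2 feed = drum-1 vapor: z₂ = (0.6000, 0.4000).
Drum 2:
Rachford–Rice: g(ψ₂) = Σ zᵢ(Kᵢ−1)/(1+ψ₂(Kᵢ−1)) = 0.
Check two-phase: ΣzᵢKᵢ = 1.365 > 1 and Σzᵢ/Kᵢ = 1.884 > 1, so g(0) = 0.365 > 0 and g(1) = -0.884 < 0.
Binary case is linear: z₁(K₁−1)(1+ψ₂(K₂−1)) + z₂(K₂−1)(1+ψ₂(K₁−1)) = 0
⇒ ψ₂ = [z₁(K₁−1)+z₂(K₂−1)] / [−(K₁−1)(K₂−1)] = 0.3649/0.8310 = 0.439
  acetaldehyde: x = 0.404, y = 0.851
  1-propanol: x = 0.596, y = 0.149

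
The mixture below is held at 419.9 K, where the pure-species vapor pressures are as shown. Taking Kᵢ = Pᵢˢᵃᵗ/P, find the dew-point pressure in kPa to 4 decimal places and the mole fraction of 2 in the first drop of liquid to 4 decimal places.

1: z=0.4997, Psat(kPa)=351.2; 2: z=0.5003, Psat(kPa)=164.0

At the dew point ψ → 1, so Σzᵢ/Kᵢ = 1 with Kᵢ = Pᵢˢᵃᵗ/P ⇒ 1/P = Σzᵢ/Pᵢˢᵃᵗ.
1/P = 0.4997/351.2 + 0.5003/164.0 = 0.0044734 ⇒ P = 223.5413 kPa
xᵢ = zᵢP/Pᵢˢᵃᵗ ⇒ x_2 = 0.5003·223.5413/164.0 = 0.6819

Pdew = 223.5413 kPa, x_2 = 0.6819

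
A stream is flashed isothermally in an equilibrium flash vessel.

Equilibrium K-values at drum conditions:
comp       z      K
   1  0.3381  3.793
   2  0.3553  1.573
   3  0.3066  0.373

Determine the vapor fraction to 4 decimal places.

ψ = 0.8562

Let ψ = V/F and solve Σ zᵢ(Kᵢ−1)/(1+ψ(Kᵢ−1)) = 0.
Feasibility: ΣzᵢKᵢ = 1.9557, Σzᵢ/Kᵢ = 1.1370 — both > 1, two phases present.
Newton iteration, ψ⁰ = 0.5:
  ψ = 0.5000: g = 0.27226, g' = -0.7855 → ψ = 0.8466
  ψ = 0.8466: g = 0.00800, g' = -0.8335 → ψ = 0.8562
Converged at ψ = 0.8562.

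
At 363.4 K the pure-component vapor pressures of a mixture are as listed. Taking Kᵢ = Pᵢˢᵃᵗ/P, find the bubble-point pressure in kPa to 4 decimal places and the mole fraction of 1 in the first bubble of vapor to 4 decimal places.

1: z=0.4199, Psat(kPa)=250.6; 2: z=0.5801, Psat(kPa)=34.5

At the bubble point ψ → 0, so ΣzᵢKᵢ = 1 with Kᵢ = Pᵢˢᵃᵗ/P ⇒ P = ΣzᵢPᵢˢᵃᵗ.
P = 0.4199·250.6 + 0.5801·34.5 = 125.2404 kPa
yᵢ = zᵢPᵢˢᵃᵗ/P ⇒ y_1 = 0.4199·250.6/125.2404 = 0.8402

Pbub = 125.2404 kPa, y_1 = 0.8402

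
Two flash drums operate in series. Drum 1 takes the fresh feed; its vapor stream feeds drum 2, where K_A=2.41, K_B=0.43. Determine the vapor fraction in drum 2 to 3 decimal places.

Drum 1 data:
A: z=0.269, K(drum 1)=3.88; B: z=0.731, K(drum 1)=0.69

Drum 1:
Let ψ₁ = V/F and solve Σ zᵢ(Kᵢ−1)/(1+ψ₁(Kᵢ−1)) = 0.
Check two-phase: ΣzᵢKᵢ = 1.548 > 1 and Σzᵢ/Kᵢ = 1.129 > 1, so g(0) = 0.548 > 0 and g(1) = -0.129 < 0.
Newton iteration, ψ₁⁰ = 0.69:
  ψ₁ = 0.690: g = -0.0289, g' = -0.364 → ψ₁ = 0.610
  ψ₁ = 0.610: g = 0.0014, g' = -0.400 → ψ₁ = 0.614
Converged at ψ₁ = 0.614.
Drum-1 compositions:
  A: x = 0.097, y = 0.377
  B: x = 0.903, y = 0.623
Drum-2 feed = drum-1 vapor: z₂ = (0.3771, 0.6229).
Drum 2:
Newton iteration, ψ₂⁰ = 0.55:
  ψ₂ = 0.550: g = -0.2178, g' = -0.667 → ψ₂ = 0.224
  ψ₂ = 0.224: g = -0.0027, g' = -0.699 → ψ₂ = 0.220
Converged at ψ₂ = 0.220.
  A: x = 0.288, y = 0.694
  B: x = 0.712, y = 0.306

V/F (drum 2) = 0.220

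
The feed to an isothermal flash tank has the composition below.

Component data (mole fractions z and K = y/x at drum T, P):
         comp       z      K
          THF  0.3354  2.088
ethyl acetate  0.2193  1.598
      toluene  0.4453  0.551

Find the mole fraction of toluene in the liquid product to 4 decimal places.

x_toluene = 0.6590

Rachford–Rice: g(V/F) = Σ zᵢ(Kᵢ−1)/(1+V/F(Kᵢ−1)) = 0.
Check two-phase: ΣzᵢKᵢ = 1.2961 > 1 and Σzᵢ/Kᵢ = 1.1060 > 1, so g(0) = 0.2961 > 0 and g(1) = -0.1060 < 0.
Iterate (Newton) starting at V/F = 0.51:
  V/F = 0.5100: g = 0.07586, g' = -0.3613 → V/F = 0.7200
  V/F = 0.7200: g = 0.00085, g' = -0.3592 → V/F = 0.7223
Converged at V/F = 0.7223.
Compositions from xᵢ = zᵢ/(1+V/F(Kᵢ−1)), yᵢ = Kᵢxᵢ:
  THF: x = 0.1878, y = 0.3921
  ethyl acetate: x = 0.1531, y = 0.2447
  toluene: x = 0.6590, y = 0.3631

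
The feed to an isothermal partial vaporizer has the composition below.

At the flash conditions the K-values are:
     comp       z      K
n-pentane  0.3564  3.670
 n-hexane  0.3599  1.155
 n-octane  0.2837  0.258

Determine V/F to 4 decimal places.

Material balance + equilibrium reduce to Σ zᵢ(Kᵢ−1)/(1+V/F(Kᵢ−1)) = 0.
g(0) = ΣzᵢKᵢ − 1 = 0.7969 and g(1) = 1 − Σzᵢ/Kᵢ = -0.5083, so a root lies in (0, 1).
Newton–Raphson from V/F = 0.5:
  V/F = 0.5000: g = 0.12464, g' = -0.8682 → V/F = 0.6436
  V/F = 0.6436: g = -0.00210, g' = -0.9232 → V/F = 0.6413
Converged at V/F = 0.6413.

V/F = 0.6413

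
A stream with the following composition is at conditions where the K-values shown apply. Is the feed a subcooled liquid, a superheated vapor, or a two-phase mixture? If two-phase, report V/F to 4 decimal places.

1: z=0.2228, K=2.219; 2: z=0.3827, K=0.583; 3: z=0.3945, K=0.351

subcooled liquid

ΣzᵢKᵢ = 0.8560; Σzᵢ/Kᵢ = 1.8808.
Since ΣzᵢKᵢ < 1 the mixture is below its bubble point — single liquid phase.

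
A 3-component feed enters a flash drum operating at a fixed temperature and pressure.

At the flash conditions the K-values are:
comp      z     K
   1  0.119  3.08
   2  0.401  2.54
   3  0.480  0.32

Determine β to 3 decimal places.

β = 0.474

Newton iteration, β⁰ = 0.5:
  β = 0.500: g = -0.0243, g' = -0.937 → β = 0.474
Converged at β = 0.474.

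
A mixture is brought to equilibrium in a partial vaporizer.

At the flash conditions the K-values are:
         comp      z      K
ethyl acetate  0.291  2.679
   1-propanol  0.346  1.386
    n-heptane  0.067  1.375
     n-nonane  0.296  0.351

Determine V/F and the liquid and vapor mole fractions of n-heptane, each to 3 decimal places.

V/F = 0.696, x_n-heptane = 0.053, y_n-heptane = 0.073

Material balance + equilibrium reduce to Σ zᵢ(Kᵢ−1)/(1+V/F(Kᵢ−1)) = 0.
Check two-phase: ΣzᵢKᵢ = 1.455 > 1 and Σzᵢ/Kᵢ = 1.250 > 1, so g(0) = 0.455 > 0 and g(1) = -0.250 < 0.
Iterate (Newton) starting at V/F = 0.5:
  V/F = 0.500: g = 0.1143, g' = -0.559 → V/F = 0.705
  V/F = 0.705: g = -0.0053, g' = -0.633 → V/F = 0.696
Converged at V/F = 0.696.
Compositions from xᵢ = zᵢ/(1+V/F(Kᵢ−1)), yᵢ = Kᵢxᵢ:
  ethyl acetate: x = 0.134, y = 0.359
  1-propanol: x = 0.273, y = 0.378
  n-heptane: x = 0.053, y = 0.073
  n-nonane: x = 0.540, y = 0.190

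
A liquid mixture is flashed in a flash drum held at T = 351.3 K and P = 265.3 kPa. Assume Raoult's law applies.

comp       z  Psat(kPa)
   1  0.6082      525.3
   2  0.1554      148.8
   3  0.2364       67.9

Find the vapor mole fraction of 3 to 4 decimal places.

y_3 = 0.1023

Raoult's law: Kᵢ = Pᵢˢᵃᵗ/P = Pᵢˢᵃᵗ/265.3.
  K_1 = 525.3/265.3 = 1.980023, K_2 = 148.8/265.3 = 0.560874, K_3 = 67.9/265.3 = 0.255937
Rachford–Rice: g(β) = Σ zᵢ(Kᵢ−1)/(1+β(Kᵢ−1)) = 0.
Check two-phase: ΣzᵢKᵢ = 1.3519 > 1 and Σzᵢ/Kᵢ = 1.5079 > 1, so g(0) = 0.3519 > 0 and g(1) = -0.5079 < 0.
Iterate (Newton) starting at β = 0.55:
  β = 0.5500: g = -0.00042, g' = -0.6737 → β = 0.5494
Converged at β = 0.5494.
Compositions from xᵢ = zᵢ/(1+β(Kᵢ−1)), yᵢ = Kᵢxᵢ:
  1: x = 0.3953, y = 0.7828
  2: x = 0.2048, y = 0.1149
  3: x = 0.3998, y = 0.1023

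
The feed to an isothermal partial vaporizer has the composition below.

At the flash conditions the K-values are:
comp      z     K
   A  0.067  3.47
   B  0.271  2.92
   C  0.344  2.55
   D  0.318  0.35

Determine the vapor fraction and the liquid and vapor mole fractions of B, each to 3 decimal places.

ψ = 0.869, x_B = 0.102, y_B = 0.297

Rachford–Rice: g(ψ) = Σ zᵢ(Kᵢ−1)/(1+ψ(Kᵢ−1)) = 0.
Feasibility: ΣzᵢKᵢ = 2.012, Σzᵢ/Kᵢ = 1.156 — both > 1, two phases present.
Iterate (Newton) starting at ψ = 0.5:
  ψ = 0.500: g = 0.3337, g' = -0.899 → ψ = 0.871
  ψ = 0.871: g = -0.0025, g' = -1.045 → ψ = 0.869
Converged at ψ = 0.869.
Compositions from xᵢ = zᵢ/(1+ψ(Kᵢ−1)), yᵢ = Kᵢxᵢ:
  A: x = 0.021, y = 0.074
  B: x = 0.102, y = 0.297
  C: x = 0.147, y = 0.374
  D: x = 0.731, y = 0.256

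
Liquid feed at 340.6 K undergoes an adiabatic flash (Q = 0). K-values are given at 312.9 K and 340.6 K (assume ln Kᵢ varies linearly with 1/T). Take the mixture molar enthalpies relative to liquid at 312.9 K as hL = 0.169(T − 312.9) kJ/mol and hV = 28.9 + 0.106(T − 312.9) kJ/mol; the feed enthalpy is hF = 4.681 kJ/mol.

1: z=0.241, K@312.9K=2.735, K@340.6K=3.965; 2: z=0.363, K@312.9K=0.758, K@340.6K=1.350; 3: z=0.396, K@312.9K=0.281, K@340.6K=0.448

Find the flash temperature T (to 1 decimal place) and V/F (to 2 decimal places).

T = 317.3 K, V/F = 0.14

Adiabatic flash: solve Rachford–Rice at each trial T, then check hF = ψ·hV(T) + (1−ψ)·hL(T).
  T = 312.9 K: K = (2.735, 0.758, 0.281), RR gives ψ = 0.051, H_out = 1.462 kJ/mol
  T = 340.6 K: K = (3.965, 1.350, 0.448), RR gives ψ = 0.662, H_out = 22.651 kJ/mol
  T = 326.8 K: K = (3.321, 1.025, 0.359), RR gives ψ = 0.335, H_out = 11.748 kJ/mol
  T = 319.9 K: K = (3.022, 0.885, 0.319), RR gives ψ = 0.189, H_out = 6.574 kJ/mol
  T = 316.4 K: K = (2.877, 0.820, 0.299), RR gives ψ = 0.119, H_out = 4.013 kJ/mol
  T = 318.1 K: K = (2.947, 0.851, 0.309), RR gives ψ = 0.153, H_out = 5.254 kJ/mol
Linear interpolation between T = 316.4 (H_out = 4.013) and T = 318.1 (H_out = 5.254) on hF = 4.681 gives T ≈ 317.3 K, at which ψ = 0.14.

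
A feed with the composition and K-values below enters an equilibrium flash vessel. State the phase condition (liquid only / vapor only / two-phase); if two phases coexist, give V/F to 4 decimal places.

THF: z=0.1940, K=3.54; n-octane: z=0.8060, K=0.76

ΣzᵢKᵢ = 1.2993; Σzᵢ/Kᵢ = 1.1153.
Both exceed 1, so a two-phase solution exists.
Rachford–Rice: g(ψ) = Σ zᵢ(Kᵢ−1)/(1+ψ(Kᵢ−1)) = 0.
Binary case is linear: z₁(K₁−1)(1+ψ(K₂−1)) + z₂(K₂−1)(1+ψ(K₁−1)) = 0
⇒ ψ = [z₁(K₁−1)+z₂(K₂−1)] / [−(K₁−1)(K₂−1)] = 0.29932/0.60960 = 0.4910

two-phase, V/F = 0.4910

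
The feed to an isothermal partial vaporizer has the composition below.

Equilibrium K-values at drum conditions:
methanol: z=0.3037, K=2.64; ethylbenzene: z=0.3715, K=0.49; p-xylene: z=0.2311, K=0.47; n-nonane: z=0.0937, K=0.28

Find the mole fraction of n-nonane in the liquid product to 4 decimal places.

Material balance + equilibrium reduce to Σ zᵢ(Kᵢ−1)/(1+β(Kᵢ−1)) = 0.
Feasibility: ΣzᵢKᵢ = 1.1187, Σzᵢ/Kᵢ = 1.6995 — both > 1, two phases present.
Iterate (Newton) starting at β = 0.5:
  β = 0.5000: g = -0.25271, g' = -0.6594 → β = 0.1168
  β = 0.1168: g = 0.01232, g' = -0.8163 → β = 0.1319
  β = 0.1319: g = 0.00014, g' = -0.7976 → β = 0.1321
Converged at β = 0.1321.
Compositions from xᵢ = zᵢ/(1+β(Kᵢ−1)), yᵢ = Kᵢxᵢ:
  methanol: x = 0.2496, y = 0.6590
  ethylbenzene: x = 0.3983, y = 0.1952
  p-xylene: x = 0.2485, y = 0.1168
  n-nonane: x = 0.1035, y = 0.0290

x_n-nonane = 0.1035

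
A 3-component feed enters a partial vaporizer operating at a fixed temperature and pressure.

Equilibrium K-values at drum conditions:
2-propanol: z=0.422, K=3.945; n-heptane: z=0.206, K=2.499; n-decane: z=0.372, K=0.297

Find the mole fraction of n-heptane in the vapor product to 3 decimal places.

y_n-heptane = 0.245

Iterate (Newton) starting at ψ = 0.69:
  ψ = 0.690: g = 0.0538, g' = -1.203 → ψ = 0.735
  ψ = 0.735: g = -0.0011, g' = -1.257 → ψ = 0.734
Converged at ψ = 0.734.
Compositions from xᵢ = zᵢ/(1+ψ(Kᵢ−1)), yᵢ = Kᵢxᵢ:
  2-propanol: x = 0.133, y = 0.527
  n-heptane: x = 0.098, y = 0.245
  n-decane: x = 0.768, y = 0.228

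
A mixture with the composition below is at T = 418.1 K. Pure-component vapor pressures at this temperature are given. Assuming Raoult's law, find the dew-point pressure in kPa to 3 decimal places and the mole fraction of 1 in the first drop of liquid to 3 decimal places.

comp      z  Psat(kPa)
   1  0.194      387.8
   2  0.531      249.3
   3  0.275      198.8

At the dew point ψ → 1, so Σzᵢ/Kᵢ = 1 with Kᵢ = Pᵢˢᵃᵗ/P ⇒ 1/P = Σzᵢ/Pᵢˢᵃᵗ.
1/P = 0.194/387.8 + 0.531/249.3 + 0.275/198.8 = 0.004014 ⇒ P = 249.158 kPa
xᵢ = zᵢP/Pᵢˢᵃᵗ ⇒ x_1 = 0.194·249.158/387.8 = 0.125

Pdew = 249.158 kPa, x_1 = 0.125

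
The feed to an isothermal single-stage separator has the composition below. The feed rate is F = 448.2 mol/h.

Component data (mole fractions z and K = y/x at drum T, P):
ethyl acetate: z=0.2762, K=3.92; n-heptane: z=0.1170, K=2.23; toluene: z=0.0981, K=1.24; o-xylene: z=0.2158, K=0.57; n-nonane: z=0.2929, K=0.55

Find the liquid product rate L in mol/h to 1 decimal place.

L = 101.6 mol/h

Let ψ = V/F and solve Σ zᵢ(Kᵢ−1)/(1+ψ(Kᵢ−1)) = 0.
Check two-phase: ΣzᵢKᵢ = 1.7494 > 1 and Σzᵢ/Kᵢ = 1.1132 > 1, so g(0) = 0.7494 > 0 and g(1) = -0.1132 < 0.
Newton–Raphson from ψ = 0.5:
  ψ = 0.5000: g = 0.14970, g' = -0.6250 → ψ = 0.7395
  ψ = 0.7395: g = 0.01703, g' = -0.5076 → ψ = 0.7731
  ψ = 0.7731: g = 0.00011, g' = -0.5015 → ψ = 0.7733
Converged at ψ = 0.7733.
Then V = ψ·F = 0.7733·448.2 = 346.6 mol/h and L = F − V = 101.6 mol/h.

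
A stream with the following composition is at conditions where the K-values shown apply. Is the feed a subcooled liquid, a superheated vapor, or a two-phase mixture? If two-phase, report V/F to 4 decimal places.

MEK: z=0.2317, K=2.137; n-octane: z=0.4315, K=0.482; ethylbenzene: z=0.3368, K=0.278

subcooled liquid

ΣzᵢKᵢ = 0.7968; Σzᵢ/Kᵢ = 2.2152.
Since ΣzᵢKᵢ < 1 the mixture is below its bubble point — single liquid phase.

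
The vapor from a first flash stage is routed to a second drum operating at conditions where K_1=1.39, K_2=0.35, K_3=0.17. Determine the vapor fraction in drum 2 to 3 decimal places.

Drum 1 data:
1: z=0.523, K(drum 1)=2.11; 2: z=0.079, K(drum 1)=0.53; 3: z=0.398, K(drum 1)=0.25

Drum 1:
Material balance + equilibrium reduce to Σ zᵢ(Kᵢ−1)/(1+ψ₁(Kᵢ−1)) = 0.
g(0) = ΣzᵢKᵢ − 1 = 0.245 and g(1) = 1 − Σzᵢ/Kᵢ = -0.989, so a root lies in (0, 1).
Newton–Raphson from ψ₁ = 0.37:
  ψ₁ = 0.370: g = -0.0466, g' = -0.778 → ψ₁ = 0.310
  ψ₁ = 0.310: g = -0.0006, g' = -0.761 → ψ₁ = 0.309
Converged at ψ₁ = 0.309.
Drum-1 compositions:
  1: x = 0.389, y = 0.821
  2: x = 0.092, y = 0.049
  3: x = 0.518, y = 0.130
Drum-2 feed = drum-1 vapor: z₂ = (0.8214, 0.0490, 0.1296).
Drum 2:
Material balance + equilibrium reduce to Σ zᵢ(Kᵢ−1)/(1+ψ₂(Kᵢ−1)) = 0.
Feasibility: ΣzᵢKᵢ = 1.181, Σzᵢ/Kᵢ = 1.493 — both > 1, two phases present.
Iterate (Newton) starting at ψ₂ = 0.7:
  ψ₂ = 0.700: g = -0.0634, g' = -0.655 → ψ₂ = 0.603
  ψ₂ = 0.603: g = -0.0084, g' = -0.496 → ψ₂ = 0.586
Converged at ψ₂ = 0.586.
  1: x = 0.669, y = 0.929
  2: x = 0.079, y = 0.028
  3: x = 0.252, y = 0.043

V/F (drum 2) = 0.586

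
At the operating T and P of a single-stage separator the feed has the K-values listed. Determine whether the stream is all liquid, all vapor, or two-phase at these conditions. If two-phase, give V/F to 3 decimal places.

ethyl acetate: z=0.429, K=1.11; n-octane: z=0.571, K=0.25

all liquid

ΣzᵢKᵢ = 0.619; Σzᵢ/Kᵢ = 2.670.
Since ΣzᵢKᵢ < 1 the mixture is below its bubble point — single liquid phase.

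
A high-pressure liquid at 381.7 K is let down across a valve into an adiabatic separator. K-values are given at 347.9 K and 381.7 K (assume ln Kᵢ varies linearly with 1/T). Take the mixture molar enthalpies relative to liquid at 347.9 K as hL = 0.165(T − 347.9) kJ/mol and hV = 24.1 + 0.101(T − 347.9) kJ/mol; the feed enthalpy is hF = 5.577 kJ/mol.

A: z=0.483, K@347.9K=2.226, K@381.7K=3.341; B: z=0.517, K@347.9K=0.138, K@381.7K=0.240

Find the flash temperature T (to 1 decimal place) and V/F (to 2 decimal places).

T = 353.3 K, V/F = 0.20

Adiabatic flash: solve Rachford–Rice at each trial T, then check hF = ψ·hV(T) + (1−ψ)·hL(T).
  T = 347.9 K: K = (2.226, 0.138), RR gives ψ = 0.139, H_out = 3.341 kJ/mol
  T = 381.7 K: K = (3.341, 0.240), RR gives ψ = 0.415, H_out = 14.674 kJ/mol
  T = 364.8 K: K = (2.753, 0.184), RR gives ψ = 0.297, H_out = 9.630 kJ/mol
  T = 356.4 K: K = (2.483, 0.160), RR gives ψ = 0.227, H_out = 6.739 kJ/mol
  T = 352.1 K: K = (2.351, 0.149), RR gives ψ = 0.185, H_out = 5.095 kJ/mol
  T = 354.2 K: K = (2.415, 0.154), RR gives ψ = 0.206, H_out = 5.915 kJ/mol
Linear interpolation between T = 352.1 (H_out = 5.095) and T = 354.2 (H_out = 5.915) on hF = 5.577 gives T ≈ 353.3 K, at which ψ = 0.20.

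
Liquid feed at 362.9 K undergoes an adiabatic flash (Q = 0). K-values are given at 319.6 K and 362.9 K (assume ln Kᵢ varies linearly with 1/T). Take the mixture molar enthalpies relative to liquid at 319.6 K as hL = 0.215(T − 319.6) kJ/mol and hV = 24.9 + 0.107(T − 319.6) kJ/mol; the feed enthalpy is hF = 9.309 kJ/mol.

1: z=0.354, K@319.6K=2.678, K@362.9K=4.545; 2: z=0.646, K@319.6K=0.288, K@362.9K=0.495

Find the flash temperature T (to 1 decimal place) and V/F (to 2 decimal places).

T = 334.6 K, V/F = 0.26

Adiabatic flash: solve Rachford–Rice at each trial T, then check hF = ψ·hV(T) + (1−ψ)·hL(T).
  T = 319.6 K: K = (2.678, 0.288), RR gives ψ = 0.112, H_out = 2.794 kJ/mol
  T = 362.9 K: K = (4.545, 0.495), RR gives ψ = 0.519, H_out = 19.801 kJ/mol
  T = 341.2 K: K = (3.546, 0.384), RR gives ψ = 0.321, H_out = 11.883 kJ/mol
  T = 330.4 K: K = (3.096, 0.334), RR gives ψ = 0.223, H_out = 7.622 kJ/mol
  T = 335.8 K: K = (3.317, 0.359), RR gives ψ = 0.273, H_out = 9.803 kJ/mol
  T = 333.1 K: K = (3.205, 0.346), RR gives ψ = 0.248, H_out = 8.727 kJ/mol
  T = 334.5 K: K = (3.263, 0.353), RR gives ψ = 0.261, H_out = 9.288 kJ/mol
Linear interpolation between T = 334.5 (H_out = 9.288) and T = 335.8 (H_out = 9.803) on hF = 9.309 gives T ≈ 334.6 K, at which ψ = 0.26.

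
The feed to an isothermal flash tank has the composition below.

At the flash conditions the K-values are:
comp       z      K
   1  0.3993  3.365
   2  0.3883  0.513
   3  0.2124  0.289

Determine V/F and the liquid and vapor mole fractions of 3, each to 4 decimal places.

V/F = 0.4426, x_3 = 0.3099, y_3 = 0.0896

Rachford–Rice: g(V/F) = Σ zᵢ(Kᵢ−1)/(1+V/F(Kᵢ−1)) = 0.
Check two-phase: ΣzᵢKᵢ = 1.6042 > 1 and Σzᵢ/Kᵢ = 1.6105 > 1, so g(0) = 0.6042 > 0 and g(1) = -0.6105 < 0.
Newton iteration, V/F⁰ = 0.43:
  V/F = 0.4300: g = 0.01149, g' = -0.9191 → V/F = 0.4425
  V/F = 0.4425: g = 0.00005, g' = -0.9115 → V/F = 0.4426
Converged at V/F = 0.4426.
Compositions from xᵢ = zᵢ/(1+V/F(Kᵢ−1)), yᵢ = Kᵢxᵢ:
  1: x = 0.1951, y = 0.6565
  2: x = 0.4950, y = 0.2539
  3: x = 0.3099, y = 0.0896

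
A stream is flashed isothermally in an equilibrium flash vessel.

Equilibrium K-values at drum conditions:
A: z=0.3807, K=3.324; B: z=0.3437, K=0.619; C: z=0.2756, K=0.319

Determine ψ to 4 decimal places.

Material balance + equilibrium reduce to Σ zᵢ(Kᵢ−1)/(1+ψ(Kᵢ−1)) = 0.
Feasibility: ΣzᵢKᵢ = 1.5661, Σzᵢ/Kᵢ = 1.5337 — both > 1, two phases present.
Newton iteration, ψ⁰ = 0.65:
  ψ = 0.6500: g = -0.15839, g' = -0.8258 → ψ = 0.4582
  ψ = 0.4582: g = -0.00297, g' = -0.8255 → ψ = 0.4546
Converged at ψ = 0.4546.

ψ = 0.4546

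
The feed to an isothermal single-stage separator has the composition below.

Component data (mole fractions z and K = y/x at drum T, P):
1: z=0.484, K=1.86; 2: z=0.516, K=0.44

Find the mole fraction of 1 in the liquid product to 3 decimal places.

Let ψ = V/F and solve Σ zᵢ(Kᵢ−1)/(1+ψ(Kᵢ−1)) = 0.
Check two-phase: ΣzᵢKᵢ = 1.127 > 1 and Σzᵢ/Kᵢ = 1.433 > 1, so g(0) = 0.127 > 0 and g(1) = -0.433 < 0.
Newton–Raphson from ψ = 0.5:
  ψ = 0.500: g = -0.1103, g' = -0.487 → ψ = 0.274
  ψ = 0.274: g = -0.0043, g' = -0.460 → ψ = 0.264
Converged at ψ = 0.264.
Compositions from xᵢ = zᵢ/(1+ψ(Kᵢ−1)), yᵢ = Kᵢxᵢ:
  1: x = 0.394, y = 0.734
  2: x = 0.606, y = 0.266

x_1 = 0.394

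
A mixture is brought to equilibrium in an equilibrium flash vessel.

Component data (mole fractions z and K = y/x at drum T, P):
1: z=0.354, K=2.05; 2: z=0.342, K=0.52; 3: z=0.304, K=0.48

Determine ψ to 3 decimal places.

Material balance + equilibrium reduce to Σ zᵢ(Kᵢ−1)/(1+ψ(Kᵢ−1)) = 0.
g(0) = ΣzᵢKᵢ − 1 = 0.049 and g(1) = 1 − Σzᵢ/Kᵢ = -0.464, so a root lies in (0, 1).
Newton iteration, ψ⁰ = 0.38:
  ψ = 0.380: g = -0.1321, g' = -0.445 → ψ = 0.083
  ψ = 0.083: g = 0.0057, g' = -0.505 → ψ = 0.094
Converged at ψ = 0.094.

ψ = 0.094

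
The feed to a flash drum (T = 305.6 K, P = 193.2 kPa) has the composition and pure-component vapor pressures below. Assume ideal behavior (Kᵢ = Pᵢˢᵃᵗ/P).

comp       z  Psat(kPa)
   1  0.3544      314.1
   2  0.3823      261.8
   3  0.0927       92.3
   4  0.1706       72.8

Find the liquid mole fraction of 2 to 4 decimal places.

x_2 = 0.3067

Raoult's law: Kᵢ = Pᵢˢᵃᵗ/P = Pᵢˢᵃᵗ/193.2.
  K_1 = 314.1/193.2 = 1.625776, K_2 = 261.8/193.2 = 1.355072, K_3 = 92.3/193.2 = 0.477743, K_4 = 72.8/193.2 = 0.376812
Let ψ = V/F and solve Σ zᵢ(Kᵢ−1)/(1+ψ(Kᵢ−1)) = 0.
g(0) = ΣzᵢKᵢ − 1 = 0.2028 and g(1) = 1 − Σzᵢ/Kᵢ = -0.1469, so a root lies in (0, 1).
Iterate (Newton) starting at ψ = 0.43:
  ψ = 0.4300: g = 0.08485, g' = -0.2881 → ψ = 0.7245
  ψ = 0.7245: g = -0.01114, g' = -0.3818 → ψ = 0.6953
  ψ = 0.6953: g = -0.00022, g' = -0.3670 → ψ = 0.6947
Converged at ψ = 0.6947.
Compositions from xᵢ = zᵢ/(1+ψ(Kᵢ−1)), yᵢ = Kᵢxᵢ:
  1: x = 0.2470, y = 0.4016
  2: x = 0.3067, y = 0.4155
  3: x = 0.1455, y = 0.0695
  4: x = 0.3008, y = 0.1134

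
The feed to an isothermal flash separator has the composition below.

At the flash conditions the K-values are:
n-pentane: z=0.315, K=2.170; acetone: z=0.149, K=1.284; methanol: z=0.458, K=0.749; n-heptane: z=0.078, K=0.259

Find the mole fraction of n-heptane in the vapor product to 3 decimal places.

Newton iteration, ψ⁰ = 0.63:
  ψ = 0.630: g = 0.0031, g' = -0.343 → ψ = 0.639
Converged at ψ = 0.639.
Compositions from xᵢ = zᵢ/(1+ψ(Kᵢ−1)), yᵢ = Kᵢxᵢ:
  n-pentane: x = 0.180, y = 0.391
  acetone: x = 0.126, y = 0.162
  methanol: x = 0.545, y = 0.409
  n-heptane: x = 0.148, y = 0.038

y_n-heptane = 0.038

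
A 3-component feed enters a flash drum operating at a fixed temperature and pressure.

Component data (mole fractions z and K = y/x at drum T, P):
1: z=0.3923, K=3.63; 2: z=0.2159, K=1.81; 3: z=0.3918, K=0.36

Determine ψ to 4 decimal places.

ψ = 0.7221

Rachford–Rice: g(ψ) = Σ zᵢ(Kᵢ−1)/(1+ψ(Kᵢ−1)) = 0.
Feasibility: ΣzᵢKᵢ = 1.9559, Σzᵢ/Kᵢ = 1.3157 — both > 1, two phases present.
Iterate (Newton) starting at ψ = 0.5:
  ψ = 0.5000: g = 0.20140, g' = -0.9251 → ψ = 0.7177
  ψ = 0.7177: g = 0.00413, g' = -0.9311 → ψ = 0.7221
Converged at ψ = 0.7221.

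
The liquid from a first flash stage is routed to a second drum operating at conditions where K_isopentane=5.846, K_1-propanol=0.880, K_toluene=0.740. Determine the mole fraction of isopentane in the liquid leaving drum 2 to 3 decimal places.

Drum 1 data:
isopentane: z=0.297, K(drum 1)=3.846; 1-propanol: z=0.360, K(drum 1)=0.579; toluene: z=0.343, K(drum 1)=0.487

Drum 1:
Let ψ₁ = V/F and solve Σ zᵢ(Kᵢ−1)/(1+ψ₁(Kᵢ−1)) = 0.
Feasibility: ΣzᵢKᵢ = 1.518, Σzᵢ/Kᵢ = 1.403 — both > 1, two phases present.
Newton–Raphson from ψ₁ = 0.5:
  ψ₁ = 0.500: g = -0.0798, g' = -0.675 → ψ₁ = 0.382
  ψ₁ = 0.382: g = 0.0056, g' = -0.783 → ψ₁ = 0.389
Converged at ψ₁ = 0.389.
Drum-1 compositions:
  isopentane: x = 0.141, y = 0.542
  1-propanol: x = 0.431, y = 0.249
  toluene: x = 0.429, y = 0.209
Drum-2 feed = drum-1 liquid: z₂ = (0.1409, 0.4305, 0.4285).
Drum 2:
Rachford–Rice: g(ψ₂) = Σ zᵢ(Kᵢ−1)/(1+ψ₂(Kᵢ−1)) = 0.
g(0) = ΣzᵢKᵢ − 1 = 0.520 and g(1) = 1 − Σzᵢ/Kᵢ = -0.092, so a root lies in (0, 1).
Iterate (Newton) starting at ψ₂ = 0.5:
  ψ₂ = 0.500: g = 0.0165, g' = -0.328 → ψ₂ = 0.550
  ψ₂ = 0.550: g = 0.0009, g' = -0.293 → ψ₂ = 0.553
Converged at ψ₂ = 0.553.
  isopentane: x = 0.038, y = 0.224
  1-propanol: x = 0.461, y = 0.406
  toluene: x = 0.501, y = 0.370

x_isopentane (drum 2) = 0.038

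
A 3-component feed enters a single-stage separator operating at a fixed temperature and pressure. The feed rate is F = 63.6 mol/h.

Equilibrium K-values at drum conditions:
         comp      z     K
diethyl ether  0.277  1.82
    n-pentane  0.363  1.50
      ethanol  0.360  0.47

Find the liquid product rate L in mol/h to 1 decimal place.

L = 23.3 mol/h

Let β = V/F and solve Σ zᵢ(Kᵢ−1)/(1+β(Kᵢ−1)) = 0.
Check two-phase: ΣzᵢKᵢ = 1.218 > 1 and Σzᵢ/Kᵢ = 1.160 > 1, so g(0) = 0.218 > 0 and g(1) = -0.160 < 0.
Newton iteration, β⁰ = 0.49:
  β = 0.490: g = 0.0501, g' = -0.338 → β = 0.638
  β = 0.638: g = -0.0016, g' = -0.363 → β = 0.634
Converged at β = 0.634.
Then V = β·F = 0.6337·63.6 = 40.3 mol/h and L = F − V = 23.3 mol/h.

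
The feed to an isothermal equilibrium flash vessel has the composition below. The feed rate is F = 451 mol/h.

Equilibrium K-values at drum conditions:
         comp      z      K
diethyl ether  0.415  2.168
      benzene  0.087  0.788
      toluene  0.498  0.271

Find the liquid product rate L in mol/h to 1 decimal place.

Newton–Raphson from V/F = 0.61:
  V/F = 0.610: g = -0.3919, g' = -1.056 → V/F = 0.239
  V/F = 0.239: g = -0.0802, g' = -0.738 → V/F = 0.130
  V/F = 0.130: g = 0.0004, g' = -0.754 → V/F = 0.131
Converged at V/F = 0.131.
Then V = V/F·F = 0.1311·451 = 59.1 mol/h and L = F − V = 391.9 mol/h.

L = 391.9 mol/h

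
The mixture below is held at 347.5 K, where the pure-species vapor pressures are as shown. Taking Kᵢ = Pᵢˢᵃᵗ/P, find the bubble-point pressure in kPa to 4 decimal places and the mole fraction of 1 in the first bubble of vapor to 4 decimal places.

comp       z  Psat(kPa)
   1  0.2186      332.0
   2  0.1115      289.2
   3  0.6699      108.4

At the bubble point ψ → 0, so ΣzᵢKᵢ = 1 with Kᵢ = Pᵢˢᵃᵗ/P ⇒ P = ΣzᵢPᵢˢᵃᵗ.
P = 0.2186·332.0 + 0.1115·289.2 + 0.6699·108.4 = 177.4382 kPa
yᵢ = zᵢPᵢˢᵃᵗ/P ⇒ y_1 = 0.2186·332.0/177.4382 = 0.4090

Pbub = 177.4382 kPa, y_1 = 0.4090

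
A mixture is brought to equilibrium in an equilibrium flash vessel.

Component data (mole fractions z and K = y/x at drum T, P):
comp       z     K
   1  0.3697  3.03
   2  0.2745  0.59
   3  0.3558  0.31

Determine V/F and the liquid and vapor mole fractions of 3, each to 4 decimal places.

Material balance + equilibrium reduce to Σ zᵢ(Kᵢ−1)/(1+V/F(Kᵢ−1)) = 0.
Feasibility: ΣzᵢKᵢ = 1.3924, Σzᵢ/Kᵢ = 1.7350 — both > 1, two phases present.
Newton iteration, V/F⁰ = 0.5:
  V/F = 0.5000: g = -0.14393, g' = -0.8431 → V/F = 0.3293
  V/F = 0.3293: g = 0.00202, g' = -0.8926 → V/F = 0.3315
Converged at V/F = 0.3316.
Compositions from xᵢ = zᵢ/(1+V/F(Kᵢ−1)), yᵢ = Kᵢxᵢ:
  1: x = 0.2210, y = 0.6696
  2: x = 0.3177, y = 0.1874
  3: x = 0.4613, y = 0.1430

V/F = 0.3316, x_3 = 0.4613, y_3 = 0.1430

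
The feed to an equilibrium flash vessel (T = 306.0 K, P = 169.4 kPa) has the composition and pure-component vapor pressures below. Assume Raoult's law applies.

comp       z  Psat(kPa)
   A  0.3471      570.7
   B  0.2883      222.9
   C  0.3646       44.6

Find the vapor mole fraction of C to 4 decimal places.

y_C = 0.1579

Raoult's law: Kᵢ = Pᵢˢᵃᵗ/P = Pᵢˢᵃᵗ/169.4.
  K_A = 570.7/169.4 = 3.368949, K_B = 222.9/169.4 = 1.315821, K_C = 44.6/169.4 = 0.263282
Newton iteration, ψ⁰ = 0.56:
  ψ = 0.5600: g = -0.02647, g' = -0.9541 → ψ = 0.5323
  ψ = 0.5323: g = -0.00024, g' = -0.9377 → ψ = 0.5320
Converged at ψ = 0.5320.
Compositions from xᵢ = zᵢ/(1+ψ(Kᵢ−1)), yᵢ = Kᵢxᵢ:
  A: x = 0.1536, y = 0.5174
  B: x = 0.2468, y = 0.3248
  C: x = 0.5996, y = 0.1579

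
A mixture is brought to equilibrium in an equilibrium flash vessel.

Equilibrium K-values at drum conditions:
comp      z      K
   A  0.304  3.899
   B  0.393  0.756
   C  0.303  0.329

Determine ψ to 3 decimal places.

ψ = 0.429

Material balance + equilibrium reduce to Σ zᵢ(Kᵢ−1)/(1+ψ(Kᵢ−1)) = 0.
Feasibility: ΣzᵢKᵢ = 1.582, Σzᵢ/Kᵢ = 1.519 — both > 1, two phases present.
Iterate (Newton) starting at ψ = 0.37:
  ψ = 0.370: g = 0.0493, g' = -0.864 → ψ = 0.427
  ψ = 0.427: g = 0.0017, g' = -0.807 → ψ = 0.429
Converged at ψ = 0.429.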